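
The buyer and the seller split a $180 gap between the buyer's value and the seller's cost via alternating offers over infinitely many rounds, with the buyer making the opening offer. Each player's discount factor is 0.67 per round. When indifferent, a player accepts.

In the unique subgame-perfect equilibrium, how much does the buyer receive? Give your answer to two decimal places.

107.78

Let x be the buyer's share when the buyer proposes and y be the seller's share when the seller proposes.
The seller accepts iff offered ≥ 0.67·y, so x = 180 − 0.67y. Symmetrically y = 180 − 0.67x.
Substituting: x = 180 − 0.67(180 − 0.67x), giving x(1 − 0.67·0.67) = 180(1 − 0.67).
So x = 180 × 0.33 / 0.5511 ≈ 107.7844, and the seller receives 180 − x ≈ 72.2156.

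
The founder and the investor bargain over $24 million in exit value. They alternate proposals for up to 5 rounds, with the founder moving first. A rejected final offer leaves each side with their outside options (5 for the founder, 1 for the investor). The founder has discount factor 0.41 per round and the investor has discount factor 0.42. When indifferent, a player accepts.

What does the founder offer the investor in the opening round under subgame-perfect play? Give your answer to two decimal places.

7.00

Round 5 (the founder proposes): the investor gets 1 if talks fail, so the founder offers 1 and keeps 23.
Round 4 (the investor proposes): the founder can get 23 next round, worth 0.41 × 23 = 9.43 now. The investor offers 9.43 and keeps 24 − 9.43 = 14.57.
Round 3 (the founder proposes): the investor can get 14.57 next round, worth 0.42 × 14.57 = 6.1194 now. The founder offers 6.1194 and keeps 24 − 6.1194 = 17.8806.
Round 2 (the investor proposes): the founder can get 17.8806 next round, worth 0.41 × 17.8806 = 7.331046 now. The investor offers 7.331046 and keeps 24 − 7.331046 = 16.668954.
Round 1 (the founder proposes): the investor can get 16.668954 next round, worth 0.42 × 16.668954 = 7.00096068 now, so the founder offers 7.00096068, keeping 16.99903932.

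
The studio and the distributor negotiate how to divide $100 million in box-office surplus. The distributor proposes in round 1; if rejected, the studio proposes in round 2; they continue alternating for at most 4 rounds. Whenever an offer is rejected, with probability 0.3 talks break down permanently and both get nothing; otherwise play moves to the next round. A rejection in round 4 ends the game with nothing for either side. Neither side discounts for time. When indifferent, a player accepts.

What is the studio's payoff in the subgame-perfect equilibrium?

55.3

Round 4 (the studio proposes): rejection yields 0 for the distributor; the studio offers 0 and keeps 100.
Round 3 (the distributor proposes): rejecting gives the studio an expected 0.7 × 100 = 70. The distributor offers 70 and keeps 100 − 70 = 30.
Round 2 (the studio proposes): rejecting gives the distributor an expected 0.7 × 30 = 21. The studio offers 21 and keeps 100 − 21 = 79.
Round 1 (the distributor proposes): rejecting gives the studio an expected 0.7 × 79 = 55.3; the distributor offers that and keeps 44.7.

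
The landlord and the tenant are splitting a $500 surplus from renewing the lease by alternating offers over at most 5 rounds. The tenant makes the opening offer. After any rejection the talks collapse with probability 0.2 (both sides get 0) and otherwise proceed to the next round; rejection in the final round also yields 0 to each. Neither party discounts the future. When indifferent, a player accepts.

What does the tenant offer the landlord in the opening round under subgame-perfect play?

By backward induction:
Round 5 (the tenant proposes): the landlord will accept anything ≥ 0, so the tenant offers 0 and keeps 500.
Round 4 (the landlord proposes): rejecting gives the tenant an expected 0.8 × 500 = 400. The landlord offers 400 and keeps 500 − 400 = 100.
Round 3 (the tenant proposes): rejecting gives the landlord an expected 0.8 × 100 = 80, so the tenant offers 80, keeping 420.
Round 2 (the landlord proposes): rejecting gives the tenant an expected 0.8 × 420 = 336; the landlord offers that and keeps 164.
Round 1 (the tenant proposes): rejecting gives the landlord an expected 0.8 × 164 = 131.2, so the tenant offers 131.2, keeping 368.8.

131.2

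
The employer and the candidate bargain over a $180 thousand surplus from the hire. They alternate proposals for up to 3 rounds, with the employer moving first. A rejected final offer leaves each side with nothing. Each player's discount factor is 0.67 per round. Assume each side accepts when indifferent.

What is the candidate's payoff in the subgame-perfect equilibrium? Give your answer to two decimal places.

39.80

Round 3 (the employer proposes): rejection yields 0 for the candidate; the employer offers 0 and keeps 180.
Round 2 (the candidate proposes): the employer can get 180 next round, worth 0.67 × 180 = 120.6 now. The candidate offers 120.6 and keeps 180 − 120.6 = 59.4.
Round 1 (the employer proposes): the candidate can get 59.4 next round, worth 0.67 × 59.4 = 39.798 now; the employer offers that and keeps 140.202.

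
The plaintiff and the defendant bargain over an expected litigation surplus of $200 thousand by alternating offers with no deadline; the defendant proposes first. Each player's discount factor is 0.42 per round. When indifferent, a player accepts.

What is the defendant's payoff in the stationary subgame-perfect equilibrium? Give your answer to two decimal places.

Let x be the defendant's share when the defendant proposes and y be the plaintiff's share when the plaintiff proposes.
The plaintiff accepts iff offered ≥ 0.42·y, so x = 200 − 0.42y. Symmetrically y = 200 − 0.42x.
Substituting: x = 200 − 0.42(200 − 0.42x), giving x(1 − 0.42·0.42) = 200(1 − 0.42).
So x = 200 × 0.58 / 0.8236 ≈ 140.8451, and the plaintiff receives 200 − x ≈ 59.1549.

140.85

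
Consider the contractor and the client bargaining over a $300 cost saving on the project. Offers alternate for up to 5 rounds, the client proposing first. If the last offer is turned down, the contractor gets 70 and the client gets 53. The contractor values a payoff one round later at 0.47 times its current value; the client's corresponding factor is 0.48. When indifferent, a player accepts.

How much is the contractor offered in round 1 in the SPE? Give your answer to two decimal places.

Round 5 (the client proposes): the contractor gets 70 if talks fail, so the client offers 70 and keeps 230.
Round 4 (the contractor proposes): the client can get 230 next round, worth 0.48 × 230 = 110.4 now; the contractor offers that and keeps 189.6.
Round 3 (the client proposes): the contractor can get 189.6 next round, worth 0.47 × 189.6 = 89.112 now. The client offers 89.112 and keeps 300 − 89.112 = 210.888.
Round 2 (the contractor proposes): the client can get 210.888 next round, worth 0.48 × 210.888 = 101.22624 now; the contractor offers that and keeps 198.77376.
Round 1 (the client proposes): the contractor can get 198.77376 next round, worth 0.47 × 198.77376 = 93.4236672 now, so the client offers 93.4236672, keeping 206.5763328.

93.42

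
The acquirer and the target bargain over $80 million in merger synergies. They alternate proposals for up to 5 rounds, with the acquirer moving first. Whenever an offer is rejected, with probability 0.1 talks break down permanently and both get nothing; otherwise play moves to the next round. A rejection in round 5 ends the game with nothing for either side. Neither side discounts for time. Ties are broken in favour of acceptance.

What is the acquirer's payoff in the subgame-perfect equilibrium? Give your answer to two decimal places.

By backward induction:
Round 5 (the acquirer proposes): the target will accept anything ≥ 0, so the acquirer offers 0 and keeps 80.
Round 4 (the target proposes): rejecting gives the acquirer an expected 0.9 × 80 = 72; the target offers that and keeps 8.
Round 3 (the acquirer proposes): rejecting gives the target an expected 0.9 × 8 = 7.2, so the acquirer offers 7.2, keeping 72.8.
Round 2 (the target proposes): rejecting gives the acquirer an expected 0.9 × 72.8 = 65.52; the target offers that and keeps 14.48.
Round 1 (the acquirer proposes): rejecting gives the target an expected 0.9 × 14.48 = 13.032; the acquirer offers that and keeps 66.968.

66.97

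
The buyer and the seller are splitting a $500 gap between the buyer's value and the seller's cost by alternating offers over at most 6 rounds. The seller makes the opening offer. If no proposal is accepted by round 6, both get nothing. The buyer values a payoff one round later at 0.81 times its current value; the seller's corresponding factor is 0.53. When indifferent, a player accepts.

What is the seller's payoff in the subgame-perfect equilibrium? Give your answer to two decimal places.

Round 6 (the buyer proposes): rejection yields 0 for the seller; the buyer offers 0 and keeps 500.
Round 5 (the seller proposes): the buyer can get 500 next round, worth 0.81 × 500 = 405 now, so the seller offers 405, keeping 95.
Round 4 (the buyer proposes): the seller can get 95 next round, worth 0.53 × 95 = 50.35 now. The buyer offers 50.35 and keeps 500 − 50.35 = 449.65.
Round 3 (the seller proposes): the buyer can get 449.65 next round, worth 0.81 × 449.65 = 364.2165 now; the seller offers that and keeps 135.7835.
Round 2 (the buyer proposes): the seller can get 135.7835 next round, worth 0.53 × 135.7835 = 71.965255 now. The buyer offers 71.965255 and keeps 500 − 71.965255 = 428.034745.
Round 1 (the seller proposes): the buyer can get 428.034745 next round, worth 0.81 × 428.034745 = 346.70814345 now. The seller offers 346.70814345 and keeps 500 − 346.70814345 = 153.29185655.

153.29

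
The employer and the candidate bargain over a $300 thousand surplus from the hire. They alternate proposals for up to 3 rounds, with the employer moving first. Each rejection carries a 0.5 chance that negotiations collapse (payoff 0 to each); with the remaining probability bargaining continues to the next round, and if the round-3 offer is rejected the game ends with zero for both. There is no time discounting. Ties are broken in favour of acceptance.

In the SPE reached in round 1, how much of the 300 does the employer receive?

225

By backward induction:
Round 3 (the employer proposes): rejection yields 0 for the candidate; the employer offers 0 and keeps 300.
Round 2 (the candidate proposes): rejecting gives the employer an expected 0.5 × 300 = 150; the candidate offers that and keeps 150.
Round 1 (the employer proposes): rejecting gives the candidate an expected 0.5 × 150 = 75. The employer offers 75 and keeps 300 − 75 = 225.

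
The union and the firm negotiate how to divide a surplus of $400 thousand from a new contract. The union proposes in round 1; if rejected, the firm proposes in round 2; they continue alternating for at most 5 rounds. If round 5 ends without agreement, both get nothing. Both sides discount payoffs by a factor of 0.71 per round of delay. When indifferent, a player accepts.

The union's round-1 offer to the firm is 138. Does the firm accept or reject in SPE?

Round 5 (the union proposes): the firm will accept anything ≥ 0, so the union offers 0 and keeps 400.
Round 4 (the firm proposes): the union can get 400 next round, worth 0.71 × 400 = 284 now; the firm offers that and keeps 116.
Round 3 (the union proposes): the firm can get 116 next round, worth 0.71 × 116 = 82.36 now; the union offers that and keeps 317.64.
Round 2 (the firm proposes): the union can get 317.64 next round, worth 0.71 × 317.64 = 225.5244 now; the firm offers that and keeps 174.4756.
So by rejecting in round 1, the firm gets 174.4756 next round, worth 0.71 × 174.4756 = 123.877676 now.
Offer 138 ≥ 123.877676, so the firm accepts.

Accept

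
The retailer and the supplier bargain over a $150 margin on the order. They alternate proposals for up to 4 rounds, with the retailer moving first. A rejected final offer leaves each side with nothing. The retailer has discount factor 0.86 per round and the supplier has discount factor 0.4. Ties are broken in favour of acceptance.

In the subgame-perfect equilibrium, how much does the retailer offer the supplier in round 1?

Round 4 (the supplier proposes): rejection yields 0 for the retailer; the supplier offers 0 and keeps 150.
Round 3 (the retailer proposes): the supplier can get 150 next round, worth 0.4 × 150 = 60 now; the retailer offers that and keeps 90.
Round 2 (the supplier proposes): the retailer can get 90 next round, worth 0.86 × 90 = 77.4 now. The supplier offers 77.4 and keeps 150 − 77.4 = 72.6.
Round 1 (the retailer proposes): the supplier can get 72.6 next round, worth 0.4 × 72.6 = 29.04 now; the retailer offers that and keeps 120.96.

29.04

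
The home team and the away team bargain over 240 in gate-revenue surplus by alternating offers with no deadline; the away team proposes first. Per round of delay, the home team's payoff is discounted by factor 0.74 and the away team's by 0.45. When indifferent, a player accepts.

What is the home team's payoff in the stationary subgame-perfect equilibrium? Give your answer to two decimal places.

In a stationary SPE each proposer offers the other exactly their discounted continuation value.
If the away team keeps x when proposing and the home team keeps y when proposing, then x = 240 − 0.74y and y = 240 − 0.45x.
Solving: x = 240(1 − 0.74) / (1 − 0.45·0.74) = 62.4 / 0.667 ≈ 93.5532.
The home team gets 240 − 93.5532 ≈ 146.4468.

146.45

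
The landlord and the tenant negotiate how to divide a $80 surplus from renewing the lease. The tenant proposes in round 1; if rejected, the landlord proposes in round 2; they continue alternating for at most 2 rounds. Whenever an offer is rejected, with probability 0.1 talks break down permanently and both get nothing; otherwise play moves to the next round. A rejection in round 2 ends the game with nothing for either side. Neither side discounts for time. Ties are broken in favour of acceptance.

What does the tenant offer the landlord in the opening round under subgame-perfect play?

72

By backward induction:
Round 2 (the landlord proposes): rejection yields 0 for the tenant; the landlord offers 0 and keeps 80.
Round 1 (the tenant proposes): rejecting gives the landlord an expected 0.9 × 80 = 72. The tenant offers 72 and keeps 80 − 72 = 8.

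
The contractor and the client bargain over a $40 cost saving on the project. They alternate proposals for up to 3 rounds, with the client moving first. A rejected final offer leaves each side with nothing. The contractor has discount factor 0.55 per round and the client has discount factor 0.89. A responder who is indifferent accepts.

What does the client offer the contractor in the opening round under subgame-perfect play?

2.42

Round 3 (the client proposes): rejection yields 0 for the contractor; the client offers 0 and keeps 40.
Round 2 (the contractor proposes): the client can get 40 next round, worth 0.89 × 40 = 35.6 now; the contractor offers that and keeps 4.4.
Round 1 (the client proposes): the contractor can get 4.4 next round, worth 0.55 × 4.4 = 2.42 now. The client offers 2.42 and keeps 40 − 2.42 = 37.58.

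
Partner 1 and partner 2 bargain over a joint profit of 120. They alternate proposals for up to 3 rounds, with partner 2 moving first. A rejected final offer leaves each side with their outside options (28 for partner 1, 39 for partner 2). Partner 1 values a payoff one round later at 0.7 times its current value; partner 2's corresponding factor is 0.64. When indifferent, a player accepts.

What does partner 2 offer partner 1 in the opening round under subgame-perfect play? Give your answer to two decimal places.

Round 3 (partner 2 proposes): partner 1 gets 28 if talks fail, so partner 2 offers 28 and keeps 92.
Round 2 (partner 1 proposes): partner 2 can get 92 next round, worth 0.64 × 92 = 58.88 now, so partner 1 offers 58.88, keeping 61.12.
Round 1 (partner 2 proposes): partner 1 can get 61.12 next round, worth 0.7 × 61.12 = 42.784 now; partner 2 offers that and keeps 77.216.

42.78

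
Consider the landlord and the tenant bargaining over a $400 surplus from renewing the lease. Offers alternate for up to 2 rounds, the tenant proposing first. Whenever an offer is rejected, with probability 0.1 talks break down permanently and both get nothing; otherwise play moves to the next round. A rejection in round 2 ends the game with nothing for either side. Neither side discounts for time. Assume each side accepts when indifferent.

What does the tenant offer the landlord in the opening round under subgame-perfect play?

360

Round 2 (the landlord proposes): the tenant will accept anything ≥ 0, so the landlord offers 0 and keeps 400.
Round 1 (the tenant proposes): rejecting gives the landlord an expected 0.9 × 400 = 360, so the tenant offers 360, keeping 40.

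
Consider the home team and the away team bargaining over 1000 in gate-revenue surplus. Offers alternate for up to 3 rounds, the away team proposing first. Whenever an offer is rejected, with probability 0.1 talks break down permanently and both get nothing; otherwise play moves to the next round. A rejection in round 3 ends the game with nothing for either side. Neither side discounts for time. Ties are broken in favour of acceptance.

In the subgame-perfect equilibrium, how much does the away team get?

Round 3 (the away team proposes): rejection yields 0 for the home team; the away team offers 0 and keeps 1000.
Round 2 (the home team proposes): rejecting gives the away team an expected 0.9 × 1000 = 900, so the home team offers 900, keeping 100.
Round 1 (the away team proposes): rejecting gives the home team an expected 0.9 × 100 = 90. The away team offers 90 and keeps 1000 − 90 = 910.

910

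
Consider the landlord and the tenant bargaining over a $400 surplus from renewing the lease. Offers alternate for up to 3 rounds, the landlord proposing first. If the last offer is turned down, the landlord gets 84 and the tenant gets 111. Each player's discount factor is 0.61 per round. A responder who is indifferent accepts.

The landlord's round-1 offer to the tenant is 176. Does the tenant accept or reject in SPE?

Work out the tenant's continuation value if the offer is rejected.
Round 3 (the landlord proposes): the tenant gets 111 if talks fail, so the landlord offers 111 and keeps 289.
Round 2 (the tenant proposes): the landlord can get 289 next round, worth 0.61 × 289 = 176.29 now, so the tenant offers 176.29, keeping 223.71.
So by rejecting in round 1, the tenant gets 223.71 next round, worth 0.61 × 223.71 = 136.4631 now.
Offer 176 ≥ 136.4631, so the tenant accepts.

Accept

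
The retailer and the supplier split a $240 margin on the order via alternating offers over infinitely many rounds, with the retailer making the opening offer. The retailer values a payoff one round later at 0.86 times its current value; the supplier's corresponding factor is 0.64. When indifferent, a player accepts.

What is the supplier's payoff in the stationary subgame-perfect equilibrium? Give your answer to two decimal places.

Let x be the retailer's share when the retailer proposes and y be the supplier's share when the supplier proposes.
The supplier accepts iff offered ≥ 0.64·y, so x = 240 − 0.64y. Symmetrically y = 240 − 0.86x.
Substituting: x = 240 − 0.64(240 − 0.86x), giving x(1 − 0.86·0.64) = 240(1 − 0.64).
So x = 240 × 0.36 / 0.4496 ≈ 192.1708, and the supplier receives 240 − x ≈ 47.8292.

47.83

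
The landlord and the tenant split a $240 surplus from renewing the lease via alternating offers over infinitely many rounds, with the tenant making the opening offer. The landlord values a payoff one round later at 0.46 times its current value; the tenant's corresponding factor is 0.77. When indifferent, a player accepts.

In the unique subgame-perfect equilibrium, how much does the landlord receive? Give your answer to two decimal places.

39.32

In a stationary SPE each proposer offers the other exactly their discounted continuation value.
If the tenant keeps x when proposing and the landlord keeps y when proposing, then x = 240 − 0.46y and y = 240 − 0.77x.
Solving: x = 240(1 − 0.46) / (1 − 0.77·0.46) = 129.6 / 0.6458 ≈ 200.6813.
The landlord gets 240 − 200.6813 ≈ 39.3187.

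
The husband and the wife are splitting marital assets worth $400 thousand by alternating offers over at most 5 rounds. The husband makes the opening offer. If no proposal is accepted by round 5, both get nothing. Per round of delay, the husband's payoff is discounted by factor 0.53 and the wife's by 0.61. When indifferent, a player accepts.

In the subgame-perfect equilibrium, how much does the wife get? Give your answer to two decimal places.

Solve by backward induction from round 5.
Round 5 (the husband proposes): rejection yields 0 for the wife; the husband offers 0 and keeps 400.
Round 4 (the wife proposes): the husband can get 400 next round, worth 0.53 × 400 = 212 now, so the wife offers 212, keeping 188.
Round 3 (the husband proposes): the wife can get 188 next round, worth 0.61 × 188 = 114.68 now. The husband offers 114.68 and keeps 400 − 114.68 = 285.32.
Round 2 (the wife proposes): the husband can get 285.32 next round, worth 0.53 × 285.32 = 151.2196 now. The wife offers 151.2196 and keeps 400 − 151.2196 = 248.7804.
Round 1 (the husband proposes): the wife can get 248.7804 next round, worth 0.61 × 248.7804 = 151.756044 now, so the husband offers 151.756044, keeping 248.243956.

151.76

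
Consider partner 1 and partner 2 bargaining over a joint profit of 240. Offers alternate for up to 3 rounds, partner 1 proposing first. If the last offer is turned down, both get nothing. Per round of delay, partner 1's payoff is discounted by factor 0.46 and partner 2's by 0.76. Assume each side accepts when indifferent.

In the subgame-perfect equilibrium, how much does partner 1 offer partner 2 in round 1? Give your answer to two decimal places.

98.50

Round 3 (partner 1 proposes): rejection yields 0 for partner 2; partner 1 offers 0 and keeps 240.
Round 2 (partner 2 proposes): partner 1 can get 240 next round, worth 0.46 × 240 = 110.4 now. Partner 2 offers 110.4 and keeps 240 − 110.4 = 129.6.
Round 1 (partner 1 proposes): partner 2 can get 129.6 next round, worth 0.76 × 129.6 = 98.496 now; partner 1 offers that and keeps 141.504.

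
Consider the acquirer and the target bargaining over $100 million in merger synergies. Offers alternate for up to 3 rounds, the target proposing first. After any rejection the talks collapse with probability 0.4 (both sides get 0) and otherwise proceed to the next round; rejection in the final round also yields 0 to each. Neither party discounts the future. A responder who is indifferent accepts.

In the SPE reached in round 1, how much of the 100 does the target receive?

76

Round 3 (the target proposes): rejection yields 0 for the acquirer; the target offers 0 and keeps 100.
Round 2 (the acquirer proposes): rejecting gives the target an expected 0.6 × 100 = 60. The acquirer offers 60 and keeps 100 − 60 = 40.
Round 1 (the target proposes): rejecting gives the acquirer an expected 0.6 × 40 = 24, so the target offers 24, keeping 76.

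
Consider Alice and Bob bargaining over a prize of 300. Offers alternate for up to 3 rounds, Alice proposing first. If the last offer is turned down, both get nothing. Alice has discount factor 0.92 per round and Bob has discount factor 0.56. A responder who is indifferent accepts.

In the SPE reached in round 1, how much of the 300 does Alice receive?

Round 3 (Alice proposes): Bob will accept anything ≥ 0, so Alice offers 0 and keeps 300.
Round 2 (Bob proposes): Alice can get 300 next round, worth 0.92 × 300 = 276 now, so Bob offers 276, keeping 24.
Round 1 (Alice proposes): Bob can get 24 next round, worth 0.56 × 24 = 13.44 now; Alice offers that and keeps 286.56.

286.56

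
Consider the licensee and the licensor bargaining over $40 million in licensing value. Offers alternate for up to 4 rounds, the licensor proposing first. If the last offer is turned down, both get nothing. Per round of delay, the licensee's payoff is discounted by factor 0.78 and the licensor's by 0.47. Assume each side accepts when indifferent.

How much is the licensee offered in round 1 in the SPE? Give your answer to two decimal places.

Round 4 (the licensee proposes): the licensor will accept anything ≥ 0, so the licensee offers 0 and keeps 40.
Round 3 (the licensor proposes): the licensee can get 40 next round, worth 0.78 × 40 = 31.2 now; the licensor offers that and keeps 8.8.
Round 2 (the licensee proposes): the licensor can get 8.8 next round, worth 0.47 × 8.8 = 4.136 now; the licensee offers that and keeps 35.864.
Round 1 (the licensor proposes): the licensee can get 35.864 next round, worth 0.78 × 35.864 = 27.97392 now, so the licensor offers 27.97392, keeping 12.02608.

27.97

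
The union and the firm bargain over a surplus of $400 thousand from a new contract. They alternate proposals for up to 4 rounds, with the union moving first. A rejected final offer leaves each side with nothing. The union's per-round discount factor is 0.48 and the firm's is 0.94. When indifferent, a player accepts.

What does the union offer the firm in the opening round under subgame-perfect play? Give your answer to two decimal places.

Round 4 (the firm proposes): the union will accept anything ≥ 0, so the firm offers 0 and keeps 400.
Round 3 (the union proposes): the firm can get 400 next round, worth 0.94 × 400 = 376 now, so the union offers 376, keeping 24.
Round 2 (the firm proposes): the union can get 24 next round, worth 0.48 × 24 = 11.52 now; the firm offers that and keeps 388.48.
Round 1 (the union proposes): the firm can get 388.48 next round, worth 0.94 × 388.48 = 365.1712 now; the union offers that and keeps 34.8288.

365.17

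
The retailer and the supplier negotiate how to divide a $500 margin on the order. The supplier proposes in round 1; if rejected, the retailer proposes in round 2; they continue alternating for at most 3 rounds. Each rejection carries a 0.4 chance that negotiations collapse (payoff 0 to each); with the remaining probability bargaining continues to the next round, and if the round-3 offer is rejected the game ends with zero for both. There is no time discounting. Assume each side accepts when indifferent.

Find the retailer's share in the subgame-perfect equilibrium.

Round 3 (the supplier proposes): rejection yields 0 for the retailer; the supplier offers 0 and keeps 500.
Round 2 (the retailer proposes): rejecting gives the supplier an expected 0.6 × 500 = 300; the retailer offers that and keeps 200.
Round 1 (the supplier proposes): rejecting gives the retailer an expected 0.6 × 200 = 120, so the supplier offers 120, keeping 380.

120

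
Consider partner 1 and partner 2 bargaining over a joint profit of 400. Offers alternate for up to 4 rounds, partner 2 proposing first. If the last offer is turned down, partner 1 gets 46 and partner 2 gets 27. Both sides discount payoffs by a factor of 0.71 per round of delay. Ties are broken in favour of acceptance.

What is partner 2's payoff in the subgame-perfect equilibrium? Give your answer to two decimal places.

Work backward from the last round.
Round 4 (partner 1 proposes): partner 2 gets 27 if talks fail, so partner 1 offers 27 and keeps 373.
Round 3 (partner 2 proposes): partner 1 can get 373 next round, worth 0.71 × 373 = 264.83 now. Partner 2 offers 264.83 and keeps 400 − 264.83 = 135.17.
Round 2 (partner 1 proposes): partner 2 can get 135.17 next round, worth 0.71 × 135.17 = 95.9707 now. Partner 1 offers 95.9707 and keeps 400 − 95.9707 = 304.0293.
Round 1 (partner 2 proposes): partner 1 can get 304.0293 next round, worth 0.71 × 304.0293 = 215.860803 now. Partner 2 offers 215.860803 and keeps 400 − 215.860803 = 184.139197.

184.14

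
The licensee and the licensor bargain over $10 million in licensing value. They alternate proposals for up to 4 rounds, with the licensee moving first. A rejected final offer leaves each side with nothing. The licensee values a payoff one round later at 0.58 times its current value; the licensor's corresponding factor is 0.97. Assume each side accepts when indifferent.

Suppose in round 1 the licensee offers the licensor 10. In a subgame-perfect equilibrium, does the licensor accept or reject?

Accept

Work out the licensor's continuation value if the offer is rejected.
Round 4 (the licensor proposes): the licensee will accept anything ≥ 0, so the licensor offers 0 and keeps 10.
Round 3 (the licensee proposes): the licensor can get 10 next round, worth 0.97 × 10 = 9.7 now, so the licensee offers 9.7, keeping 0.3.
Round 2 (the licensor proposes): the licensee can get 0.3 next round, worth 0.58 × 0.3 = 0.174 now. The licensor offers 0.174 and keeps 10 − 0.174 = 9.826.
So by rejecting in round 1, the licensor gets 9.826 next round, worth 0.97 × 9.826 = 9.53122 now.
Offer 10 ≥ 9.53122, so the licensor accepts.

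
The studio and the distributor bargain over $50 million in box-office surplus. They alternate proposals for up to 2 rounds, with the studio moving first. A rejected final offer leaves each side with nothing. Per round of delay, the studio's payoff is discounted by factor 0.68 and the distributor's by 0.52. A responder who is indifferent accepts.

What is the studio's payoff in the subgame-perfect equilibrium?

24

Work backward from the last round.
Round 2 (the distributor proposes): the studio will accept anything ≥ 0, so the distributor offers 0 and keeps 50.
Round 1 (the studio proposes): the distributor can get 50 next round, worth 0.52 × 50 = 26 now; the studio offers that and keeps 24.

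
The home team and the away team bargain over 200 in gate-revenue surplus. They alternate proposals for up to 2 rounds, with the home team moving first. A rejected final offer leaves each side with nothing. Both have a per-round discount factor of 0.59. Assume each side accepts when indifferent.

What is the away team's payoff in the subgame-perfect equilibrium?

118

Solve by backward induction from round 2.
Round 2 (the away team proposes): rejection yields 0 for the home team; the away team offers 0 and keeps 200.
Round 1 (the home team proposes): the away team can get 200 next round, worth 0.59 × 200 = 118 now; the home team offers that and keeps 82.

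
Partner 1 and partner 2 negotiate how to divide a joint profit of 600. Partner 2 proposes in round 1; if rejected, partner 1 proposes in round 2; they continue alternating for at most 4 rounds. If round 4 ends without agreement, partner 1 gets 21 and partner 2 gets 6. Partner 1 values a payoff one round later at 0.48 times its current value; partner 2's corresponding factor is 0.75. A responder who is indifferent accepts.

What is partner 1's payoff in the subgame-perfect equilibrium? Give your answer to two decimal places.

174.64

Round 4 (partner 1 proposes): partner 2 gets 6 if talks fail, so partner 1 offers 6 and keeps 594.
Round 3 (partner 2 proposes): partner 1 can get 594 next round, worth 0.48 × 594 = 285.12 now. Partner 2 offers 285.12 and keeps 600 − 285.12 = 314.88.
Round 2 (partner 1 proposes): partner 2 can get 314.88 next round, worth 0.75 × 314.88 = 236.16 now, so partner 1 offers 236.16, keeping 363.84.
Round 1 (partner 2 proposes): partner 1 can get 363.84 next round, worth 0.48 × 363.84 = 174.6432 now; partner 2 offers that and keeps 425.3568.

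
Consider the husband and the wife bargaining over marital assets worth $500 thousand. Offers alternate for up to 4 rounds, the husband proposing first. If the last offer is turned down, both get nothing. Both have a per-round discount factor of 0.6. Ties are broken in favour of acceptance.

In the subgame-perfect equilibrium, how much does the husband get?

272

Round 4 (the wife proposes): rejection yields 0 for the husband; the wife offers 0 and keeps 500.
Round 3 (the husband proposes): the wife can get 500 next round, worth 0.6 × 500 = 300 now, so the husband offers 300, keeping 200.
Round 2 (the wife proposes): the husband can get 200 next round, worth 0.6 × 200 = 120 now; the wife offers that and keeps 380.
Round 1 (the husband proposes): the wife can get 380 next round, worth 0.6 × 380 = 228 now. The husband offers 228 and keeps 500 − 228 = 272.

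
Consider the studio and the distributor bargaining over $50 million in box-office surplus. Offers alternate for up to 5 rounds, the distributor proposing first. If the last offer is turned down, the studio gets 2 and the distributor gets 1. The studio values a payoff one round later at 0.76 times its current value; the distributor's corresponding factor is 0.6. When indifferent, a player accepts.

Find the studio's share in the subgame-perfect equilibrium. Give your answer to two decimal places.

Round 5 (the distributor proposes): the studio gets 2 if talks fail, so the distributor offers 2 and keeps 48.
Round 4 (the studio proposes): the distributor can get 48 next round, worth 0.6 × 48 = 28.8 now. The studio offers 28.8 and keeps 50 − 28.8 = 21.2.
Round 3 (the distributor proposes): the studio can get 21.2 next round, worth 0.76 × 21.2 = 16.112 now. The distributor offers 16.112 and keeps 50 − 16.112 = 33.888.
Round 2 (the studio proposes): the distributor can get 33.888 next round, worth 0.6 × 33.888 = 20.3328 now, so the studio offers 20.3328, keeping 29.6672.
Round 1 (the distributor proposes): the studio can get 29.6672 next round, worth 0.76 × 29.6672 = 22.547072 now; the distributor offers that and keeps 27.452928.

22.55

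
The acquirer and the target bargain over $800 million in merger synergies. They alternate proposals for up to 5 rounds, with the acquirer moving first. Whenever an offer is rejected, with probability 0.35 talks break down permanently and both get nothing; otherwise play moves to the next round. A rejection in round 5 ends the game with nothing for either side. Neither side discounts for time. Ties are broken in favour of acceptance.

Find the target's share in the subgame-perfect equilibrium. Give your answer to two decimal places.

258.90

By backward induction:
Round 5 (the acquirer proposes): the target will accept anything ≥ 0, so the acquirer offers 0 and keeps 800.
Round 4 (the target proposes): rejecting gives the acquirer an expected 0.65 × 800 = 520. The target offers 520 and keeps 800 − 520 = 280.
Round 3 (the acquirer proposes): rejecting gives the target an expected 0.65 × 280 = 182. The acquirer offers 182 and keeps 800 − 182 = 618.
Round 2 (the target proposes): rejecting gives the acquirer an expected 0.65 × 618 = 401.7; the target offers that and keeps 398.3.
Round 1 (the acquirer proposes): rejecting gives the target an expected 0.65 × 398.3 = 258.895. The acquirer offers 258.895 and keeps 800 − 258.895 = 541.105.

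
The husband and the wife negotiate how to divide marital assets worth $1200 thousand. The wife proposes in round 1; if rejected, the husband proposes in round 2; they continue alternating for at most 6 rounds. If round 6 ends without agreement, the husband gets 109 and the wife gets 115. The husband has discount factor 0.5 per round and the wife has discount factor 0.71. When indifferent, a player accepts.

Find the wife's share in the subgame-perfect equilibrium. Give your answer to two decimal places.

895.86

Round 6 (the husband proposes): the wife gets 115 if talks fail, so the husband offers 115 and keeps 1085.
Round 5 (the wife proposes): the husband can get 1085 next round, worth 0.5 × 1085 = 542.5 now. The wife offers 542.5 and keeps 1200 − 542.5 = 657.5.
Round 4 (the husband proposes): the wife can get 657.5 next round, worth 0.71 × 657.5 = 466.825 now. The husband offers 466.825 and keeps 1200 − 466.825 = 733.175.
Round 3 (the wife proposes): the husband can get 733.175 next round, worth 0.5 × 733.175 = 366.5875 now; the wife offers that and keeps 833.4125.
Round 2 (the husband proposes): the wife can get 833.4125 next round, worth 0.71 × 833.4125 = 591.722875 now, so the husband offers 591.722875, keeping 608.277125.
Round 1 (the wife proposes): the husband can get 608.277125 next round, worth 0.5 × 608.277125 = 304.1385625 now, so the wife offers 304.1385625, keeping 895.8614375.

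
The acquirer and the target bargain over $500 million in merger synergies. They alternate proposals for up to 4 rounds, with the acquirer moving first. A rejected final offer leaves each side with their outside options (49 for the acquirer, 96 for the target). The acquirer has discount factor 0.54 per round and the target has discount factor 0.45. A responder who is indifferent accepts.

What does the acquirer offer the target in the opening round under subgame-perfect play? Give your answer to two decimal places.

Round 4 (the target proposes): the acquirer gets 49 if talks fail, so the target offers 49 and keeps 451.
Round 3 (the acquirer proposes): the target can get 451 next round, worth 0.45 × 451 = 202.95 now, so the acquirer offers 202.95, keeping 297.05.
Round 2 (the target proposes): the acquirer can get 297.05 next round, worth 0.54 × 297.05 = 160.407 now. The target offers 160.407 and keeps 500 − 160.407 = 339.593.
Round 1 (the acquirer proposes): the target can get 339.593 next round, worth 0.45 × 339.593 = 152.81685 now; the acquirer offers that and keeps 347.18315.

152.82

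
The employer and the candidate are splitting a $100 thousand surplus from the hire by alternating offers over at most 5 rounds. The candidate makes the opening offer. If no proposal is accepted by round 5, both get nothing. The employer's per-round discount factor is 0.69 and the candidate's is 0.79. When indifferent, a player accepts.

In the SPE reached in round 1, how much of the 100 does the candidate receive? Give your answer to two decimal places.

77.61

Solve by backward induction from round 5.
Round 5 (the candidate proposes): the employer will accept anything ≥ 0, so the candidate offers 0 and keeps 100.
Round 4 (the employer proposes): the candidate can get 100 next round, worth 0.79 × 100 = 79 now. The employer offers 79 and keeps 100 − 79 = 21.
Round 3 (the candidate proposes): the employer can get 21 next round, worth 0.69 × 21 = 14.49 now, so the candidate offers 14.49, keeping 85.51.
Round 2 (the employer proposes): the candidate can get 85.51 next round, worth 0.79 × 85.51 = 67.5529 now. The employer offers 67.5529 and keeps 100 − 67.5529 = 32.4471.
Round 1 (the candidate proposes): the employer can get 32.4471 next round, worth 0.69 × 32.4471 = 22.388499 now; the candidate offers that and keeps 77.611501.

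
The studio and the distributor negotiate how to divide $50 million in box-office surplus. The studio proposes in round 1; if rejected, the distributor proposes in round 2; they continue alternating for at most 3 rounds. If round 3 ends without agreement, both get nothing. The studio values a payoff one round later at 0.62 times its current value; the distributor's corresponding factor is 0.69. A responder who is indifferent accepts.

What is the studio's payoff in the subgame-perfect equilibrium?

Round 3 (the studio proposes): the distributor will accept anything ≥ 0, so the studio offers 0 and keeps 50.
Round 2 (the distributor proposes): the studio can get 50 next round, worth 0.62 × 50 = 31 now, so the distributor offers 31, keeping 19.
Round 1 (the studio proposes): the distributor can get 19 next round, worth 0.69 × 19 = 13.11 now, so the studio offers 13.11, keeping 36.89.

36.89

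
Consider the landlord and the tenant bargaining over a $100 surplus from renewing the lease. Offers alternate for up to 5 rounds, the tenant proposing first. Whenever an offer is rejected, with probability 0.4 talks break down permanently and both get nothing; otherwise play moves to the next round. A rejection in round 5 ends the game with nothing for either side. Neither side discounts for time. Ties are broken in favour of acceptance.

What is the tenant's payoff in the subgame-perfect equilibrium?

Round 5 (the tenant proposes): the landlord will accept anything ≥ 0, so the tenant offers 0 and keeps 100.
Round 4 (the landlord proposes): rejecting gives the tenant an expected 0.6 × 100 = 60, so the landlord offers 60, keeping 40.
Round 3 (the tenant proposes): rejecting gives the landlord an expected 0.6 × 40 = 24. The tenant offers 24 and keeps 100 − 24 = 76.
Round 2 (the landlord proposes): rejecting gives the tenant an expected 0.6 × 76 = 45.6; the landlord offers that and keeps 54.4.
Round 1 (the tenant proposes): rejecting gives the landlord an expected 0.6 × 54.4 = 32.64; the tenant offers that and keeps 67.36.

67.36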